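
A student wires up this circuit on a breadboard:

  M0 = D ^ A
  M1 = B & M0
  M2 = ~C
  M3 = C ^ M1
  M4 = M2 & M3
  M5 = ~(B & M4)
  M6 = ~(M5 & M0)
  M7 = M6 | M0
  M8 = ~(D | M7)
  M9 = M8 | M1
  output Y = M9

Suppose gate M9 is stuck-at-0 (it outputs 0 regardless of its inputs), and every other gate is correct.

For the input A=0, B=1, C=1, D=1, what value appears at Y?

Propagate with M9 forced: M0=1, M1=1, M2=0, M3=0, M4=0, M5=1, M6=0, M7=1, M8=0, M9=0 [stuck-at-0].
So Y = 0. (Without the fault it would be 1.)

0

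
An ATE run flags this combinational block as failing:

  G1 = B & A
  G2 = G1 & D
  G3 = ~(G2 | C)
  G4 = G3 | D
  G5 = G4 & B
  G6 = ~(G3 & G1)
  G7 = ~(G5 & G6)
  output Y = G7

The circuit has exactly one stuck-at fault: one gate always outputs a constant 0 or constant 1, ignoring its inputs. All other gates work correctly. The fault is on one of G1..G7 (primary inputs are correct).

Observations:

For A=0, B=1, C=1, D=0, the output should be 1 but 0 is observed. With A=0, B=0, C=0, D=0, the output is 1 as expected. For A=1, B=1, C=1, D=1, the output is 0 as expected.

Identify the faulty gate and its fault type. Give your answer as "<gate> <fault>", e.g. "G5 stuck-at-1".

Fault-free values for test 1 (A=0, B=1, C=1, D=0): G1=0, G2=0, G3=0, G4=0, G5=0, G6=1, G7=1, giving Y=1. Observed 0.
Test 1: faults giving observed 0 are {G3 stuck-at-1, G4 stuck-at-1, G5 stuck-at-1, G7 stuck-at-0}.
Test 2 (A=0, B=0, C=0, D=0): fault-free G1=0, G2=0, G3=1, G4=1, G5=0, G6=1, G7=1 → 1; observed 1. Eliminates G5 stuck-at-1, G7 stuck-at-0.
Test 3 (A=1, B=1, C=1, D=1): fault-free G1=1, G2=1, G3=0, G4=1, G5=1, G6=1, G7=0 → 0; observed 0. Eliminates G3 stuck-at-1.
Only G4 stuck-at-1 is consistent with every test.

G4 stuck-at-1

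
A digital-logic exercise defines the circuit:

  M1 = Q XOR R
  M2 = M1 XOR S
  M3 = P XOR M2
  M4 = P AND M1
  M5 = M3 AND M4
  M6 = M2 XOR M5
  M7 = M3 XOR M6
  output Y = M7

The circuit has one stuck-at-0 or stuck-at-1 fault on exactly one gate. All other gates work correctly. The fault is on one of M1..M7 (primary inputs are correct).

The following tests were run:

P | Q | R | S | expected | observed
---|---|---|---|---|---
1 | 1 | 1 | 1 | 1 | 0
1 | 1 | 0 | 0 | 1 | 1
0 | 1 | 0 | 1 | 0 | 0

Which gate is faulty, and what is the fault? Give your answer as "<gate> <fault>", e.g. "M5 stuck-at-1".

Fault-free values for test 1 (P=1, Q=1, R=1, S=1): M1=0, M2=1, M3=0, M4=0, M5=0, M6=1, M7=1, giving Y=1. Observed 0.
Test 1: faults giving observed 0 are {M1 stuck-at-1, M3 stuck-at-1, M5 stuck-at-1, M6 stuck-at-0, M7 stuck-at-0}.
Test 2 (P=1, Q=1, R=0, S=0): fault-free M1=1, M2=1, M3=0, M4=1, M5=0, M6=1, M7=1 → 1; observed 1. Eliminates M5 stuck-at-1, M6 stuck-at-0, M7 stuck-at-0.
Test 3 (P=0, Q=1, R=0, S=1): fault-free M1=1, M2=0, M3=0, M4=0, M5=0, M6=0, M7=0 → 0; observed 0. Eliminates M3 stuck-at-1.
Only M1 stuck-at-1 is consistent with every test.

M1 stuck-at-1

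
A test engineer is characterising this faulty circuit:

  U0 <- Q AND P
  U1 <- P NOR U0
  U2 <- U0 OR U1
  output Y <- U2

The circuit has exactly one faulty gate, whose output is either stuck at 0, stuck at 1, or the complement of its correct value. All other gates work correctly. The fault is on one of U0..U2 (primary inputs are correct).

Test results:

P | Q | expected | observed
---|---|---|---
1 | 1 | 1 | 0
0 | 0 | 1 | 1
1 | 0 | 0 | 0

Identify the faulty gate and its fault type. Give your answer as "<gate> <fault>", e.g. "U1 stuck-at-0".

U0 stuck-at-0

Fault-free values for test 1 (P=1, Q=1): U0=1, U1=0, U2=1, giving Y=1. Observed 0.
Test 1: faults giving observed 0 are {U0 stuck-at-0, U0 inverted output, U2 stuck-at-0, U2 inverted output}.
Test 2 (P=0, Q=0): fault-free U0=0, U1=1, U2=1 → 1; observed 1. Eliminates U2 stuck-at-0, U2 inverted output.
Test 3 (P=1, Q=0): fault-free U0=0, U1=0, U2=0 → 0; observed 0. Eliminates U0 inverted output.
Only U0 stuck-at-0 is consistent with every test.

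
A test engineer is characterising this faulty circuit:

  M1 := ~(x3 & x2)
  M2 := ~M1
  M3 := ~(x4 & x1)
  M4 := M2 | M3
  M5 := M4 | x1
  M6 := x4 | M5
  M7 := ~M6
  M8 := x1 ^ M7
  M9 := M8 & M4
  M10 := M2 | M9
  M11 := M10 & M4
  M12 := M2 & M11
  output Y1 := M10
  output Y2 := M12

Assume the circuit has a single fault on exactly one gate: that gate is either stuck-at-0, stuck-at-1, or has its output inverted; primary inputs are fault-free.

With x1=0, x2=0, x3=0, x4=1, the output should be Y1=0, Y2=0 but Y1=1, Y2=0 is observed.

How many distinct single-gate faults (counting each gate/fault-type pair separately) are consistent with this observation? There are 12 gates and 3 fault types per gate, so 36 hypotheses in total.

Fault-free: M1=1, M2=0, M3=1, M4=1, M5=1, M6=1, M7=0, M8=0, M9=0, M10=0, M11=0, M12=0 → Y1=0, Y2=0. Observed Y1=1, Y2=0.
  M1: none of the 3 fault types match ✗
  M2: none of the 3 fault types match ✗
  M3: none of the 3 fault types match ✗
  M4: none of the 3 fault types match ✗
  M5: none of the 3 fault types match ✗
  M6: stuck-at-0, inverted output ✓; others ✗
  M7: stuck-at-1, inverted output ✓; others ✗
  M8: stuck-at-1, inverted output ✓; others ✗
  M9: stuck-at-1, inverted output ✓; others ✗
  M10: stuck-at-1, inverted output ✓; others ✗
  M11: none of the 3 fault types match ✗
  M12: none of the 3 fault types match ✗
Consistent faults: {M6 stuck-at-0, M6 inverted output, M7 stuck-at-1, M7 inverted output, M8 stuck-at-1, M8 inverted output, M9 stuck-at-1, M9 inverted output, M10 stuck-at-1, M10 inverted output} — 10 in all.

10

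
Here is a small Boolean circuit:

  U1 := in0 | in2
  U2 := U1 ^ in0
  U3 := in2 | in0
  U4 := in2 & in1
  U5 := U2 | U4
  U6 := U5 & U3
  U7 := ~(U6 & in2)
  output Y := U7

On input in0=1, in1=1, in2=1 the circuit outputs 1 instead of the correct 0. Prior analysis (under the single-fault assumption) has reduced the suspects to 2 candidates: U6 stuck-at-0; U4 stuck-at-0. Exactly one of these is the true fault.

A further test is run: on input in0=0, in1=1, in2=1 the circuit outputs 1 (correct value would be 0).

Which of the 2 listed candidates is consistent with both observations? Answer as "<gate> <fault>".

Evaluate each candidate on input in0=0, in1=1, in2=1:
  U6 stuck-at-0: U1=1, U2=1, U3=1, U4=1, U5=1, U6=0 [stuck-at-0], U7=1 → 1 — matches
  U4 stuck-at-0: U1=1, U2=1, U3=1, U4=0 [stuck-at-0], U5=1, U6=1, U7=0 → 0 — eliminated
Only U6 stuck-at-0 reproduces the observed 1.

U6 stuck-at-0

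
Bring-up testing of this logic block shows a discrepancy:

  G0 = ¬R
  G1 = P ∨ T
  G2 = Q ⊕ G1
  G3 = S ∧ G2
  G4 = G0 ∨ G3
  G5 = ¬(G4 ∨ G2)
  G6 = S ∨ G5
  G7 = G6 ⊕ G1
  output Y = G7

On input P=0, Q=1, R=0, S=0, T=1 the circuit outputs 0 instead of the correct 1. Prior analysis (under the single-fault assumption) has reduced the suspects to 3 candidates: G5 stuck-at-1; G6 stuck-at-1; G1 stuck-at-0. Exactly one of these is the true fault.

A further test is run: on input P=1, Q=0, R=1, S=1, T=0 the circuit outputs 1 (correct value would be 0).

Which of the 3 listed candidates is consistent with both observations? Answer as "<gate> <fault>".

G1 stuck-at-0

Evaluate each candidate on input P=1, Q=0, R=1, S=1, T=0:
  G5 stuck-at-1: G0=0, G1=1, G2=1, G3=1, G4=1, G5=1 [stuck-at-1], G6=1, G7=0 → 0 — eliminated
  G6 stuck-at-1: G0=0, G1=1, G2=1, G3=1, G4=1, G5=0, G6=1 [stuck-at-1], G7=0 → 0 — eliminated
  G1 stuck-at-0: G0=0, G1=0 [stuck-at-0], G2=0, G3=0, G4=0, G5=1, G6=1, G7=1 → 1 — matches
Only G1 stuck-at-0 reproduces the observed 1.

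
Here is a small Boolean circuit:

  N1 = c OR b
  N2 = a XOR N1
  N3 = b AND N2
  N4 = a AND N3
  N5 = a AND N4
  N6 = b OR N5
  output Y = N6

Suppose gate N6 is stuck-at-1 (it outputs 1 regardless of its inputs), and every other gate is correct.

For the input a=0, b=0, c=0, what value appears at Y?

Propagate with N6 forced: N1=0, N2=0, N3=0, N4=0, N5=0, N6=1 [stuck-at-1].
So Y = 1. (Without the fault it would be 0.)

1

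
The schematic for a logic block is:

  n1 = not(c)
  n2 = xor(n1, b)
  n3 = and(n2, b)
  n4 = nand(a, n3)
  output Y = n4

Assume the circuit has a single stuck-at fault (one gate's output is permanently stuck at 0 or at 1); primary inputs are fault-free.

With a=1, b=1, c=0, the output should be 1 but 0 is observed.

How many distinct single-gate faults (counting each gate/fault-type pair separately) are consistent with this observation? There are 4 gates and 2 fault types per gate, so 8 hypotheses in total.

4

Fault-free: n1=1, n2=0, n3=0, n4=1 → 1. Observed 0.
  n1 stuck-at-0: output 0 ✓
  n1 stuck-at-1: output 1 ✗
  n2 stuck-at-0: output 1 ✗
  n2 stuck-at-1: output 0 ✓
  n3 stuck-at-0: output 1 ✗
  n3 stuck-at-1: output 0 ✓
  n4 stuck-at-0: output 0 ✓
  n4 stuck-at-1: output 1 ✗
Consistent faults: {n1 stuck-at-0, n2 stuck-at-1, n3 stuck-at-1, n4 stuck-at-0} — 4 in all.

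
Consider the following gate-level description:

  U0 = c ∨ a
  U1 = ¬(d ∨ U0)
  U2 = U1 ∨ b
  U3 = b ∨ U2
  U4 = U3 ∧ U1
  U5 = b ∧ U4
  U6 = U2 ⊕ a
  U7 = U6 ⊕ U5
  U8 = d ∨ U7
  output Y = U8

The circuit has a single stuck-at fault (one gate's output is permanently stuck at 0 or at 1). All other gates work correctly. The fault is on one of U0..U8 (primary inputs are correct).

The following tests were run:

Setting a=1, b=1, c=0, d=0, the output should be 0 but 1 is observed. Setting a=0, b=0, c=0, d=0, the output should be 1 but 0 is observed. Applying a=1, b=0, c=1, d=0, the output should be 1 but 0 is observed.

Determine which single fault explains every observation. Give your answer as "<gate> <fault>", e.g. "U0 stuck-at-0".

U5 stuck-at-1

Fault-free values for test 1 (a=1, b=1, c=0, d=0): U0=1, U1=0, U2=1, U3=1, U4=0, U5=0, U6=0, U7=0, U8=0, giving Y=0. Observed 1.
Test 1: faults giving observed 1 are {U0 stuck-at-0, U1 stuck-at-1, U2 stuck-at-0, U4 stuck-at-1, U5 stuck-at-1, U6 stuck-at-1, U7 stuck-at-1, U8 stuck-at-1}.
Test 2 (a=0, b=0, c=0, d=0): fault-free U0=0, U1=1, U2=1, U3=1, U4=1, U5=0, U6=1, U7=1, U8=1 → 1; observed 0. Eliminates U0 stuck-at-0, U1 stuck-at-1, U4 stuck-at-1, U6 stuck-at-1, U7 stuck-at-1, U8 stuck-at-1.
Test 3 (a=1, b=0, c=1, d=0): fault-free U0=1, U1=0, U2=0, U3=0, U4=0, U5=0, U6=1, U7=1, U8=1 → 1; observed 0. Eliminates U2 stuck-at-0.
Only U5 stuck-at-1 is consistent with every test.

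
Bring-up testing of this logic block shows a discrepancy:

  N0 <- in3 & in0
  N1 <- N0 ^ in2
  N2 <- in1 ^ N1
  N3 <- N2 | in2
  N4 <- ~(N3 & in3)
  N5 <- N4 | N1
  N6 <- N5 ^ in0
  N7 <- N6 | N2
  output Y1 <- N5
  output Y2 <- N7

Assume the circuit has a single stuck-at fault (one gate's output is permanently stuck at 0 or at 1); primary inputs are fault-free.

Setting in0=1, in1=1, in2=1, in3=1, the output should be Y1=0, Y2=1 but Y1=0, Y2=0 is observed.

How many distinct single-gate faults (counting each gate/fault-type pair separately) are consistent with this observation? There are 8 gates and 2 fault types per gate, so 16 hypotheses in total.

Fault-free: N0=1, N1=0, N2=1, N3=1, N4=0, N5=0, N6=1, N7=1 → Y1=0, Y2=1. Observed Y1=0, Y2=0.
  N0: none of the 2 fault types match ✗
  N1: none of the 2 fault types match ✗
  N2: none of the 2 fault types match ✗
  N3: none of the 2 fault types match ✗
  N4: none of the 2 fault types match ✗
  N5: none of the 2 fault types match ✗
  N6: none of the 2 fault types match ✗
  N7: stuck-at-0 ✓; others ✗
Consistent faults: {N7 stuck-at-0} — 1 in all.

1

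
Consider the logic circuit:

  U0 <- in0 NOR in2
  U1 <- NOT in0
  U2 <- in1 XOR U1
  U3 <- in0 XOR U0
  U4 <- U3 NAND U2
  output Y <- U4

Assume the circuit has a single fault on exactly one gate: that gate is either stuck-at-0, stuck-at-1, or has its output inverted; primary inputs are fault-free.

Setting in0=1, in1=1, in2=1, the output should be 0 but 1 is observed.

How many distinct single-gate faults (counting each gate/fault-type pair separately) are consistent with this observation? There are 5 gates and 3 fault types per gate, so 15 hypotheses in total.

10

Fault-free: U0=0, U1=0, U2=1, U3=1, U4=0 → 0. Observed 1.
  U0: stuck-at-1, inverted output ✓; others ✗
  U1: stuck-at-1, inverted output ✓; others ✗
  U2: stuck-at-0, inverted output ✓; others ✗
  U3: stuck-at-0, inverted output ✓; others ✗
  U4: stuck-at-1, inverted output ✓; others ✗
Consistent faults: {U0 stuck-at-1, U0 inverted output, U1 stuck-at-1, U1 inverted output, U2 stuck-at-0, U2 inverted output, U3 stuck-at-0, U3 inverted output, U4 stuck-at-1, U4 inverted output} — 10 in all.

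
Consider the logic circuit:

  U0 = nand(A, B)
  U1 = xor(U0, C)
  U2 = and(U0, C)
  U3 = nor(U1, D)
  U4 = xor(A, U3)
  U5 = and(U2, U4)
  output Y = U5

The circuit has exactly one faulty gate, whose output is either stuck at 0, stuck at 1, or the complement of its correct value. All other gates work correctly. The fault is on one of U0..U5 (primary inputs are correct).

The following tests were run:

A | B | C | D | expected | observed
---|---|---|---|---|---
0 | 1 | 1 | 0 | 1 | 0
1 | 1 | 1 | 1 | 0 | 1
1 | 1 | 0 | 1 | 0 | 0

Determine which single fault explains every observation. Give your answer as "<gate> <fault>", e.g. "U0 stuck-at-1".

U0 inverted output

Fault-free values for test 1 (A=0, B=1, C=1, D=0): U0=1, U1=0, U2=1, U3=1, U4=1, U5=1, giving Y=1. Observed 0.
Test 1: faults giving observed 0 are {U0 stuck-at-0, U0 inverted output, U1 stuck-at-1, U1 inverted output, U2 stuck-at-0, U2 inverted output, U3 stuck-at-0, U3 inverted output, U4 stuck-at-0, U4 inverted output, U5 stuck-at-0, U5 inverted output}.
Test 2 (A=1, B=1, C=1, D=1): fault-free U0=0, U1=1, U2=0, U3=0, U4=1, U5=0 → 0; observed 1. Eliminates U0 stuck-at-0, U1 stuck-at-1, U1 inverted output, U2 stuck-at-0, U3 stuck-at-0, U3 inverted output, U4 stuck-at-0, U4 inverted output, U5 stuck-at-0.
Test 3 (A=1, B=1, C=0, D=1): fault-free U0=0, U1=0, U2=0, U3=0, U4=1, U5=0 → 0; observed 0. Eliminates U2 inverted output, U5 inverted output.
Only U0 inverted output is consistent with every test.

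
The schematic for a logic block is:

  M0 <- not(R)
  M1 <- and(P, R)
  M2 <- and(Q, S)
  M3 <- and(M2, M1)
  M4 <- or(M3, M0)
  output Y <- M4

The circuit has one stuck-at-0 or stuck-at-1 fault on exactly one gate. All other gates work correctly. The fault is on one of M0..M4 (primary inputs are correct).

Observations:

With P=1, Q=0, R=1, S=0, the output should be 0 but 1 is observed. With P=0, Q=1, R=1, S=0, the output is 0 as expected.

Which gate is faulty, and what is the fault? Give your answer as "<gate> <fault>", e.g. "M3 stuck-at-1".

M2 stuck-at-1

Fault-free values for test 1 (P=1, Q=0, R=1, S=0): M0=0, M1=1, M2=0, M3=0, M4=0, giving Y=0. Observed 1.
Test 1: faults giving observed 1 are {M0 stuck-at-1, M2 stuck-at-1, M3 stuck-at-1, M4 stuck-at-1}.
Test 2 (P=0, Q=1, R=1, S=0): fault-free M0=0, M1=0, M2=0, M3=0, M4=0 → 0; observed 0. Eliminates M0 stuck-at-1, M3 stuck-at-1, M4 stuck-at-1.
Only M2 stuck-at-1 is consistent with every test.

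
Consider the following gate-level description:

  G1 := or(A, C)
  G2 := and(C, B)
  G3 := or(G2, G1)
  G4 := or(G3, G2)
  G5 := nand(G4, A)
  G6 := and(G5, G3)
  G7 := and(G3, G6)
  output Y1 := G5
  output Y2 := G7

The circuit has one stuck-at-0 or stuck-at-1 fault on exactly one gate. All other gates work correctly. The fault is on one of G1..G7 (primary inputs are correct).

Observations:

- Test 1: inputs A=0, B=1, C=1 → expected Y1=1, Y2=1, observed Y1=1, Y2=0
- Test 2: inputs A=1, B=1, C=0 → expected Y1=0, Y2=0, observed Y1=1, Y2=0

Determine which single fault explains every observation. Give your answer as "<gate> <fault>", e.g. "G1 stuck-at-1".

Fault-free values for test 1 (A=0, B=1, C=1): G1=1, G2=1, G3=1, G4=1, G5=1, G6=1, G7=1, giving Y1=1, Y2=1. Observed Y1=1, Y2=0.
Test 1: faults giving observed Y1=1, Y2=0 are {G3 stuck-at-0, G6 stuck-at-0, G7 stuck-at-0}.
Test 2 (A=1, B=1, C=0): fault-free G1=1, G2=0, G3=1, G4=1, G5=0, G6=0, G7=0 → Y1=0, Y2=0; observed Y1=1, Y2=0. Eliminates G6 stuck-at-0, G7 stuck-at-0.
Only G3 stuck-at-0 is consistent with every test.

G3 stuck-at-0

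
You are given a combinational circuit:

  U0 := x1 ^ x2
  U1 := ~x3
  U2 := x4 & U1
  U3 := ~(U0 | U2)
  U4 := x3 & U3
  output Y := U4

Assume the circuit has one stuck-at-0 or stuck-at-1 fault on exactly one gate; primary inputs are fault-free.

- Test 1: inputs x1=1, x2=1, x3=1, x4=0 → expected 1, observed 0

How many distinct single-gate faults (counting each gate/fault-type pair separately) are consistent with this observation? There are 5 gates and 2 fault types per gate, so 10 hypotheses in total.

4

Fault-free: U0=0, U1=0, U2=0, U3=1, U4=1 → 1. Observed 0.
  U0 stuck-at-0: output 1 ✗
  U0 stuck-at-1: output 0 ✓
  U1 stuck-at-0: output 1 ✗
  U1 stuck-at-1: output 1 ✗
  U2 stuck-at-0: output 1 ✗
  U2 stuck-at-1: output 0 ✓
  U3 stuck-at-0: output 0 ✓
  U3 stuck-at-1: output 1 ✗
  U4 stuck-at-0: output 0 ✓
  U4 stuck-at-1: output 1 ✗
Consistent faults: {U0 stuck-at-1, U2 stuck-at-1, U3 stuck-at-0, U4 stuck-at-0} — 4 in all.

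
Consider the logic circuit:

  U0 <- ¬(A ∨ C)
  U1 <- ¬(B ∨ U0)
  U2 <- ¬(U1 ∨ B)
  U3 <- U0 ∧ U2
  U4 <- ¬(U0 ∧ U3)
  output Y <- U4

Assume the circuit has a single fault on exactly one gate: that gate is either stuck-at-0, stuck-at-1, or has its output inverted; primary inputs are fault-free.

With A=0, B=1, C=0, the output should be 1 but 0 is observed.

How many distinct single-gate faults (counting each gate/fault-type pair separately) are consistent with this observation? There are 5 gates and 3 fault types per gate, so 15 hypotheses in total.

Fault-free: U0=1, U1=0, U2=0, U3=0, U4=1 → 1. Observed 0.
  U0: none of the 3 fault types match ✗
  U1: none of the 3 fault types match ✗
  U2: stuck-at-1, inverted output ✓; others ✗
  U3: stuck-at-1, inverted output ✓; others ✗
  U4: stuck-at-0, inverted output ✓; others ✗
Consistent faults: {U2 stuck-at-1, U2 inverted output, U3 stuck-at-1, U3 inverted output, U4 stuck-at-0, U4 inverted output} — 6 in all.

6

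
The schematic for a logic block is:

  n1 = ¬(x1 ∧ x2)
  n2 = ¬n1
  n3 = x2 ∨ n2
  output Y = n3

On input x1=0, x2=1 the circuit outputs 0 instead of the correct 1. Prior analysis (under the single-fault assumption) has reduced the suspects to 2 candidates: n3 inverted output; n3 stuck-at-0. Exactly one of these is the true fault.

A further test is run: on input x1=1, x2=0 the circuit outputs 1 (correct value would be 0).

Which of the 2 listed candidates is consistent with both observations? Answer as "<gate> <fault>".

n3 inverted output

Evaluate each candidate on input x1=1, x2=0:
  n3 inverted output: n1=1, n2=0, n3=1 [inverted output] → 1 — matches
  n3 stuck-at-0: n1=1, n2=0, n3=0 [stuck-at-0] → 0 — eliminated
Only n3 inverted output reproduces the observed 1.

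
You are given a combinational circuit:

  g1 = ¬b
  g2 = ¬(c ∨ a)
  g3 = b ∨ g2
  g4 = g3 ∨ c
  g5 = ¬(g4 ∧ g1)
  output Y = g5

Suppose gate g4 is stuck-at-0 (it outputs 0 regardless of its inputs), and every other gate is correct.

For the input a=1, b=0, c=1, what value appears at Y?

Propagate with g4 forced: g1=1, g2=0, g3=0, g4=0 [stuck-at-0], g5=1.
So Y = 1. (Without the fault it would be 0.)

1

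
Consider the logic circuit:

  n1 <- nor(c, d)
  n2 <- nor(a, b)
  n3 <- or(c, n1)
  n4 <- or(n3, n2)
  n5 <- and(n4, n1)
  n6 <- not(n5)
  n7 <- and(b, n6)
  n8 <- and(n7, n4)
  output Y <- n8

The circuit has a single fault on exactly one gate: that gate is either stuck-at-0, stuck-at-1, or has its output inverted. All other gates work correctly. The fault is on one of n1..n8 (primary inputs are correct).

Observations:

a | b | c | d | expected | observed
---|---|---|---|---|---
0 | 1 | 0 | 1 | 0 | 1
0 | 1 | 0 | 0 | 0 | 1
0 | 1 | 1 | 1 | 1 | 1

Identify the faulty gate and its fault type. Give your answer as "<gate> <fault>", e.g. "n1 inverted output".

Fault-free values for test 1 (a=0, b=1, c=0, d=1): n1=0, n2=0, n3=0, n4=0, n5=0, n6=1, n7=1, n8=0, giving Y=0. Observed 1.
Test 1: faults giving observed 1 are {n2 stuck-at-1, n2 inverted output, n3 stuck-at-1, n3 inverted output, n4 stuck-at-1, n4 inverted output, n8 stuck-at-1, n8 inverted output}.
Test 2 (a=0, b=1, c=0, d=0): fault-free n1=1, n2=0, n3=1, n4=1, n5=1, n6=0, n7=0, n8=0 → 0; observed 1. Eliminates n2 stuck-at-1, n2 inverted output, n3 stuck-at-1, n3 inverted output, n4 stuck-at-1, n4 inverted output.
Test 3 (a=0, b=1, c=1, d=1): fault-free n1=0, n2=0, n3=1, n4=1, n5=0, n6=1, n7=1, n8=1 → 1; observed 1. Eliminates n8 inverted output.
Only n8 stuck-at-1 is consistent with every test.

n8 stuck-at-1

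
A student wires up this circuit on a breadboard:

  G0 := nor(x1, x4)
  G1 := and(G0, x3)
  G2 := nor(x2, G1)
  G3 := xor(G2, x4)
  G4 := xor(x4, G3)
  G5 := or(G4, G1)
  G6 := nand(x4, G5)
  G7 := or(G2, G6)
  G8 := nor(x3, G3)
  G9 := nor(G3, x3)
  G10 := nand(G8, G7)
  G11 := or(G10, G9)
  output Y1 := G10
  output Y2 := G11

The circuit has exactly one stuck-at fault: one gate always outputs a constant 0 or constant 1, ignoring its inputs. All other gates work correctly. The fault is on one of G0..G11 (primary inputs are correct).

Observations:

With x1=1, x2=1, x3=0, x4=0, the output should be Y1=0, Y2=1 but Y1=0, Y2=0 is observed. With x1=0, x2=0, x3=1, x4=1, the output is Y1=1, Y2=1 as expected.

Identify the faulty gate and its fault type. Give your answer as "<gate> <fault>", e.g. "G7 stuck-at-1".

Fault-free values for test 1 (x1=1, x2=1, x3=0, x4=0): G0=0, G1=0, G2=0, G3=0, G4=0, G5=0, G6=1, G7=1, G8=1, G9=1, G10=0, G11=1, giving Y1=0, Y2=1. Observed Y1=0, Y2=0.
Test 1: faults giving observed Y1=0, Y2=0 are {G9 stuck-at-0, G11 stuck-at-0}.
Test 2 (x1=0, x2=0, x3=1, x4=1): fault-free G0=0, G1=0, G2=1, G3=0, G4=1, G5=1, G6=0, G7=1, G8=0, G9=0, G10=1, G11=1 → Y1=1, Y2=1; observed Y1=1, Y2=1. Eliminates G11 stuck-at-0.
Only G9 stuck-at-0 is consistent with every test.

G9 stuck-at-0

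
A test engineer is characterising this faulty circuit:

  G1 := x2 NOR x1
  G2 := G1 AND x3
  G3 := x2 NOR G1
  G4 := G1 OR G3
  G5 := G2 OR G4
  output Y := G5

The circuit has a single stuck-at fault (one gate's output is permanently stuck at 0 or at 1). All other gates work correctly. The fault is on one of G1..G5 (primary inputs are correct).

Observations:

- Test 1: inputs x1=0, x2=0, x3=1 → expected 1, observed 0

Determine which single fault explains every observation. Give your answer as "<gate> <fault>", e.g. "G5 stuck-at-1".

G5 stuck-at-0

Fault-free values for test 1 (x1=0, x2=0, x3=1): G1=1, G2=1, G3=0, G4=1, G5=1, giving Y=1. Observed 0.
Test 1: faults giving observed 0 are {G5 stuck-at-0}.
Only G5 stuck-at-0 is consistent with every test.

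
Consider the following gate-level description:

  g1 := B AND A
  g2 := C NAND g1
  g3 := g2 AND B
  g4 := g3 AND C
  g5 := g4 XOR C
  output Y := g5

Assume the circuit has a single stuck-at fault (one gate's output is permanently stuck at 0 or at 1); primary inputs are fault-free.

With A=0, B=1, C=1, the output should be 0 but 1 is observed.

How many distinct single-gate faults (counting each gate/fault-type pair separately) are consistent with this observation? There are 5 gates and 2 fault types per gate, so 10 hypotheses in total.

Fault-free: g1=0, g2=1, g3=1, g4=1, g5=0 → 0. Observed 1.
  g1 stuck-at-0: output 0 ✗
  g1 stuck-at-1: output 1 ✓
  g2 stuck-at-0: output 1 ✓
  g2 stuck-at-1: output 0 ✗
  g3 stuck-at-0: output 1 ✓
  g3 stuck-at-1: output 0 ✗
  g4 stuck-at-0: output 1 ✓
  g4 stuck-at-1: output 0 ✗
  g5 stuck-at-0: output 0 ✗
  g5 stuck-at-1: output 1 ✓
Consistent faults: {g1 stuck-at-1, g2 stuck-at-0, g3 stuck-at-0, g4 stuck-at-0, g5 stuck-at-1} — 5 in all.

5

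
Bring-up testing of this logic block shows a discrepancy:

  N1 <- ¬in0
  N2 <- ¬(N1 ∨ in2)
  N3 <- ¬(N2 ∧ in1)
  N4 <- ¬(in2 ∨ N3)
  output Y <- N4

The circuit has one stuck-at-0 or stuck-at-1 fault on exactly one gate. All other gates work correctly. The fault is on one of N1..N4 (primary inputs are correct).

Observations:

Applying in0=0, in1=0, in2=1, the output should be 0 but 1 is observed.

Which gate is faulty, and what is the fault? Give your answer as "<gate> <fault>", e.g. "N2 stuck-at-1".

Fault-free values for test 1 (in0=0, in1=0, in2=1): N1=1, N2=0, N3=1, N4=0, giving Y=0. Observed 1.
Test 1: faults giving observed 1 are {N4 stuck-at-1}.
Only N4 stuck-at-1 is consistent with every test.

N4 stuck-at-1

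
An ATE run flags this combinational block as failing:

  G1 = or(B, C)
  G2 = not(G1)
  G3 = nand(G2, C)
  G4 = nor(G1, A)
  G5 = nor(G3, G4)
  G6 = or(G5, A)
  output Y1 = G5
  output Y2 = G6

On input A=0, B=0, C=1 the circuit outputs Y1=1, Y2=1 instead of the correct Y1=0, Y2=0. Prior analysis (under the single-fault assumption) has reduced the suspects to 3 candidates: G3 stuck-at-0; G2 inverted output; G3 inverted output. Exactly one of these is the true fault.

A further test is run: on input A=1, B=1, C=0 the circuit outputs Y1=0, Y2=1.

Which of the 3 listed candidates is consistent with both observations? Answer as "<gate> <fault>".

G2 inverted output

Evaluate each candidate on input A=1, B=1, C=0:
  G3 stuck-at-0: G1=1, G2=0, G3=0 [stuck-at-0], G4=0, G5=1, G6=1 → Y1=1, Y2=1 — eliminated
  G2 inverted output: G1=1, G2=1 [inverted output], G3=1, G4=0, G5=0, G6=1 → Y1=0, Y2=1 — matches
  G3 inverted output: G1=1, G2=0, G3=0 [inverted output], G4=0, G5=1, G6=1 → Y1=1, Y2=1 — eliminated
Only G2 inverted output reproduces the observed Y1=0, Y2=1.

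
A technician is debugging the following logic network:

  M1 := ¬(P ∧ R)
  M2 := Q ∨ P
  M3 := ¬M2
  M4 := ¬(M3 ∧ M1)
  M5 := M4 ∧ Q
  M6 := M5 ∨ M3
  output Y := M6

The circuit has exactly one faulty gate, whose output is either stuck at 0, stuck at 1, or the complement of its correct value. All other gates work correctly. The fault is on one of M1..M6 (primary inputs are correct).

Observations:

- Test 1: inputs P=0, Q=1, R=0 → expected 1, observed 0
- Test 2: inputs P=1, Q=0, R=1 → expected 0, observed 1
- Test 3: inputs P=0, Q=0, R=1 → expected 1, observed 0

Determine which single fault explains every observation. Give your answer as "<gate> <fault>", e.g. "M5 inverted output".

Fault-free values for test 1 (P=0, Q=1, R=0): M1=1, M2=1, M3=0, M4=1, M5=1, M6=1, giving Y=1. Observed 0.
Test 1: faults giving observed 0 are {M4 stuck-at-0, M4 inverted output, M5 stuck-at-0, M5 inverted output, M6 stuck-at-0, M6 inverted output}.
Test 2 (P=1, Q=0, R=1): fault-free M1=0, M2=1, M3=0, M4=1, M5=0, M6=0 → 0; observed 1. Eliminates M4 stuck-at-0, M4 inverted output, M5 stuck-at-0, M6 stuck-at-0.
Test 3 (P=0, Q=0, R=1): fault-free M1=1, M2=0, M3=1, M4=0, M5=0, M6=1 → 1; observed 0. Eliminates M5 inverted output.
Only M6 inverted output is consistent with every test.

M6 inverted output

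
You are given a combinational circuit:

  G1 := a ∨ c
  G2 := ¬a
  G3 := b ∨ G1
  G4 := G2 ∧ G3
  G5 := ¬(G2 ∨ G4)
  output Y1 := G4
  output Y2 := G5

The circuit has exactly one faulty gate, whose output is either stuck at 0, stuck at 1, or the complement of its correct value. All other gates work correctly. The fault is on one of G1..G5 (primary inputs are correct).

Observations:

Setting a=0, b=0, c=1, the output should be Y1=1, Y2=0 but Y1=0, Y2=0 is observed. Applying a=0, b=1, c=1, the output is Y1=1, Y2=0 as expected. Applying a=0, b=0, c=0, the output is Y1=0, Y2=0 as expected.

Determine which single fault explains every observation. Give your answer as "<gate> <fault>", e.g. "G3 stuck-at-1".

G1 stuck-at-0

Fault-free values for test 1 (a=0, b=0, c=1): G1=1, G2=1, G3=1, G4=1, G5=0, giving Y1=1, Y2=0. Observed Y1=0, Y2=0.
Test 1: faults giving observed Y1=0, Y2=0 are {G1 stuck-at-0, G1 inverted output, G3 stuck-at-0, G3 inverted output, G4 stuck-at-0, G4 inverted output}.
Test 2 (a=0, b=1, c=1): fault-free G1=1, G2=1, G3=1, G4=1, G5=0 → Y1=1, Y2=0; observed Y1=1, Y2=0. Eliminates G3 stuck-at-0, G3 inverted output, G4 stuck-at-0, G4 inverted output.
Test 3 (a=0, b=0, c=0): fault-free G1=0, G2=1, G3=0, G4=0, G5=0 → Y1=0, Y2=0; observed Y1=0, Y2=0. Eliminates G1 inverted output.
Only G1 stuck-at-0 is consistent with every test.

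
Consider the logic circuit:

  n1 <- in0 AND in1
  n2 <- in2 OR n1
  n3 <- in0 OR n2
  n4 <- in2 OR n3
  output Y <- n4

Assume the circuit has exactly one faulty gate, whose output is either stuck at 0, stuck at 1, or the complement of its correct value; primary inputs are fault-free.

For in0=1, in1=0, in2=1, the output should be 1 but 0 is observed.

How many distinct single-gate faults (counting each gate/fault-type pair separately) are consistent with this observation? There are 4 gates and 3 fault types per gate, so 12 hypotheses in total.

2

Fault-free: n1=0, n2=1, n3=1, n4=1 → 1. Observed 0.
  n1 stuck-at-0: output 1 ✗
  n1 stuck-at-1: output 1 ✗
  n1 inverted output: output 1 ✗
  n2 stuck-at-0: output 1 ✗
  n2 stuck-at-1: output 1 ✗
  n2 inverted output: output 1 ✗
  n3 stuck-at-0: output 1 ✗
  n3 stuck-at-1: output 1 ✗
  n3 inverted output: output 1 ✗
  n4 stuck-at-0: output 0 ✓
  n4 stuck-at-1: output 1 ✗
  n4 inverted output: output 0 ✓
Consistent faults: {n4 stuck-at-0, n4 inverted output} — 2 in all.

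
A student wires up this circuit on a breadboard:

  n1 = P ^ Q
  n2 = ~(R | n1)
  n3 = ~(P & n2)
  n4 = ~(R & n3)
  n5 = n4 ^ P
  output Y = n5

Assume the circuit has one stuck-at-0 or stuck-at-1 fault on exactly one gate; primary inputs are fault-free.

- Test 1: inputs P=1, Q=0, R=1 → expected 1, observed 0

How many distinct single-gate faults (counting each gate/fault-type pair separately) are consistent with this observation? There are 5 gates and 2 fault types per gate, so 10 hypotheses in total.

Fault-free: n1=1, n2=0, n3=1, n4=0, n5=1 → 1. Observed 0.
  n1 stuck-at-0: output 1 ✗
  n1 stuck-at-1: output 1 ✗
  n2 stuck-at-0: output 1 ✗
  n2 stuck-at-1: output 0 ✓
  n3 stuck-at-0: output 0 ✓
  n3 stuck-at-1: output 1 ✗
  n4 stuck-at-0: output 1 ✗
  n4 stuck-at-1: output 0 ✓
  n5 stuck-at-0: output 0 ✓
  n5 stuck-at-1: output 1 ✗
Consistent faults: {n2 stuck-at-1, n3 stuck-at-0, n4 stuck-at-1, n5 stuck-at-0} — 4 in all.

4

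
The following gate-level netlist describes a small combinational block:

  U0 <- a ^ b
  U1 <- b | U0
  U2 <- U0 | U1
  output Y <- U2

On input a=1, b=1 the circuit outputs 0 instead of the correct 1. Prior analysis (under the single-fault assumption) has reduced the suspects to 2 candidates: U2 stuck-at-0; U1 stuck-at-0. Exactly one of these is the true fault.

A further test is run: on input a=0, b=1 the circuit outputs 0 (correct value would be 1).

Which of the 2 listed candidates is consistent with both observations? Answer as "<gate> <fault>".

U2 stuck-at-0

Evaluate each candidate on input a=0, b=1:
  U2 stuck-at-0: U0=1, U1=1, U2=0 [stuck-at-0] → 0 — matches
  U1 stuck-at-0: U0=1, U1=0 [stuck-at-0], U2=1 → 1 — eliminated
Only U2 stuck-at-0 reproduces the observed 0.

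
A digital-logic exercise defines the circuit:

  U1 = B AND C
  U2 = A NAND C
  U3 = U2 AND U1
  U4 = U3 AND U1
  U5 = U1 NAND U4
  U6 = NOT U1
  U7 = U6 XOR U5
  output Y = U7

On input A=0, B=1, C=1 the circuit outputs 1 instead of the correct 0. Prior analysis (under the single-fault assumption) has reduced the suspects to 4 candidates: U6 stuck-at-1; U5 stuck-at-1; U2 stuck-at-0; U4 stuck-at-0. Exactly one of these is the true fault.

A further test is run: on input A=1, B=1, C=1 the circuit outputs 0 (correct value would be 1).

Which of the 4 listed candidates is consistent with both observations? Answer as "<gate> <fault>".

U6 stuck-at-1

Evaluate each candidate on input A=1, B=1, C=1:
  U6 stuck-at-1: U1=1, U2=0, U3=0, U4=0, U5=1, U6=1 [stuck-at-1], U7=0 → 0 — matches
  U5 stuck-at-1: U1=1, U2=0, U3=0, U4=0, U5=1 [stuck-at-1], U6=0, U7=1 → 1 — eliminated
  U2 stuck-at-0: U1=1, U2=0 [stuck-at-0], U3=0, U4=0, U5=1, U6=0, U7=1 → 1 — eliminated
  U4 stuck-at-0: U1=1, U2=0, U3=0, U4=0 [stuck-at-0], U5=1, U6=0, U7=1 → 1 — eliminated
Only U6 stuck-at-1 reproduces the observed 0.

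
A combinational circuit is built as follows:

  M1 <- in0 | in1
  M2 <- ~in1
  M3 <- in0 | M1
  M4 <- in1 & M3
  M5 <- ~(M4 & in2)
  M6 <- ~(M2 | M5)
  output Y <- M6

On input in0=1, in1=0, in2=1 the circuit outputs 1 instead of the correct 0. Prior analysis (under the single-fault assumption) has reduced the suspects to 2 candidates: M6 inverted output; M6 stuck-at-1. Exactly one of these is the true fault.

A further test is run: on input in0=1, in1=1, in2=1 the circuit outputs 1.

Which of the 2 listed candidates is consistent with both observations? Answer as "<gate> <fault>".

Evaluate each candidate on input in0=1, in1=1, in2=1:
  M6 inverted output: M1=1, M2=0, M3=1, M4=1, M5=0, M6=0 [inverted output] → 0 — eliminated
  M6 stuck-at-1: M1=1, M2=0, M3=1, M4=1, M5=0, M6=1 [stuck-at-1] → 1 — matches
Only M6 stuck-at-1 reproduces the observed 1.

M6 stuck-at-1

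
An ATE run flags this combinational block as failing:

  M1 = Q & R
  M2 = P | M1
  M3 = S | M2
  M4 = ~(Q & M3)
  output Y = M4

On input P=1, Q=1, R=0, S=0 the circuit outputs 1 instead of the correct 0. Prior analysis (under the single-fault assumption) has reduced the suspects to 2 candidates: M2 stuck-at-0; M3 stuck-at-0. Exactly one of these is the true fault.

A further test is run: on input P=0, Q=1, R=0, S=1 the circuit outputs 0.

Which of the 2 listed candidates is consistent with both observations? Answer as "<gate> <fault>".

M2 stuck-at-0

Evaluate each candidate on input P=0, Q=1, R=0, S=1:
  M2 stuck-at-0: M1=0, M2=0 [stuck-at-0], M3=1, M4=0 → 0 — matches
  M3 stuck-at-0: M1=0, M2=0, M3=0 [stuck-at-0], M4=1 → 1 — eliminated
Only M2 stuck-at-0 reproduces the observed 0.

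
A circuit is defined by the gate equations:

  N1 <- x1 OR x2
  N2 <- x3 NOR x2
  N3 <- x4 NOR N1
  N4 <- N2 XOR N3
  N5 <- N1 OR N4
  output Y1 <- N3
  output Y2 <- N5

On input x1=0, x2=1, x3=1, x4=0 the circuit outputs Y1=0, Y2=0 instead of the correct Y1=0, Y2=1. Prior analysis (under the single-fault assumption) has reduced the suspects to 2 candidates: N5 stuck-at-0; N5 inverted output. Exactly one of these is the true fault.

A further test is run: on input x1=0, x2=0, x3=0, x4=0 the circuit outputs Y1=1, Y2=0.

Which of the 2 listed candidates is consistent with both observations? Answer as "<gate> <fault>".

N5 stuck-at-0

Evaluate each candidate on input x1=0, x2=0, x3=0, x4=0:
  N5 stuck-at-0: N1=0, N2=1, N3=1, N4=0, N5=0 [stuck-at-0] → Y1=1, Y2=0 — matches
  N5 inverted output: N1=0, N2=1, N3=1, N4=0, N5=1 [inverted output] → Y1=1, Y2=1 — eliminated
Only N5 stuck-at-0 reproduces the observed Y1=1, Y2=0.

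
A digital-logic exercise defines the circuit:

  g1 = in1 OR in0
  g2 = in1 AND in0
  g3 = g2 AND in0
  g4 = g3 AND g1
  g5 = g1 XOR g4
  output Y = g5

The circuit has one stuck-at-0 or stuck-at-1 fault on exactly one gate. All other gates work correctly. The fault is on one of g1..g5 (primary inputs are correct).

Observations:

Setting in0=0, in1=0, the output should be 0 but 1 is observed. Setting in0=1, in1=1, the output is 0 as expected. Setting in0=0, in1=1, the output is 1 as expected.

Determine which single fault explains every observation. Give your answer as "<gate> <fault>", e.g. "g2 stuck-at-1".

g1 stuck-at-1

Fault-free values for test 1 (in0=0, in1=0): g1=0, g2=0, g3=0, g4=0, g5=0, giving Y=0. Observed 1.
Test 1: faults giving observed 1 are {g1 stuck-at-1, g4 stuck-at-1, g5 stuck-at-1}.
Test 2 (in0=1, in1=1): fault-free g1=1, g2=1, g3=1, g4=1, g5=0 → 0; observed 0. Eliminates g5 stuck-at-1.
Test 3 (in0=0, in1=1): fault-free g1=1, g2=0, g3=0, g4=0, g5=1 → 1; observed 1. Eliminates g4 stuck-at-1.
Only g1 stuck-at-1 is consistent with every test.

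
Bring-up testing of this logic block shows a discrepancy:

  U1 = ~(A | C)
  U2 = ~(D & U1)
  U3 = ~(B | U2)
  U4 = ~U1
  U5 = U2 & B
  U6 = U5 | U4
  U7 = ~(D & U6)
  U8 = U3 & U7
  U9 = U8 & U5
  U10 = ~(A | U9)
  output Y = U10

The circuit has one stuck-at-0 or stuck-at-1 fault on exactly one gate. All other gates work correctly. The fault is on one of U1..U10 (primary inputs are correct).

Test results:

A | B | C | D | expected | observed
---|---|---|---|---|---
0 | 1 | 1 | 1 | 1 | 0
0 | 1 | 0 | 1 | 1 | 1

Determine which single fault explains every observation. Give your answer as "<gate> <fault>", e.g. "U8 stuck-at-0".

U8 stuck-at-1

Fault-free values for test 1 (A=0, B=1, C=1, D=1): U1=0, U2=1, U3=0, U4=1, U5=1, U6=1, U7=0, U8=0, U9=0, U10=1, giving Y=1. Observed 0.
Test 1: faults giving observed 0 are {U8 stuck-at-1, U9 stuck-at-1, U10 stuck-at-0}.
Test 2 (A=0, B=1, C=0, D=1): fault-free U1=1, U2=0, U3=0, U4=0, U5=0, U6=0, U7=1, U8=0, U9=0, U10=1 → 1; observed 1. Eliminates U9 stuck-at-1, U10 stuck-at-0.
Only U8 stuck-at-1 is consistent with every test.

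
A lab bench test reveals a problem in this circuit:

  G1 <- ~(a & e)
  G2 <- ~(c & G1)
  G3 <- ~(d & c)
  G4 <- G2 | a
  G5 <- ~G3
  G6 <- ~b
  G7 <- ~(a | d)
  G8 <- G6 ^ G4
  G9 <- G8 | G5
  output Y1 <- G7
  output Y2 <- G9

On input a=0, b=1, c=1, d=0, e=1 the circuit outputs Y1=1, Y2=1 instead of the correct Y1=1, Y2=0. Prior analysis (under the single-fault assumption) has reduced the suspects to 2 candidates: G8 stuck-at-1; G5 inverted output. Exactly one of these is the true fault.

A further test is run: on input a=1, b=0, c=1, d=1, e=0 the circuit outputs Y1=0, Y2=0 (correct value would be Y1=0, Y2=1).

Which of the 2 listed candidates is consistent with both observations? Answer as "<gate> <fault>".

Evaluate each candidate on input a=1, b=0, c=1, d=1, e=0:
  G8 stuck-at-1: G1=1, G2=0, G3=0, G4=1, G5=1, G6=1, G7=0, G8=1 [stuck-at-1], G9=1 → Y1=0, Y2=1 — eliminated
  G5 inverted output: G1=1, G2=0, G3=0, G4=1, G5=0 [inverted output], G6=1, G7=0, G8=0, G9=0 → Y1=0, Y2=0 — matches
Only G5 inverted output reproduces the observed Y1=0, Y2=0.

G5 inverted output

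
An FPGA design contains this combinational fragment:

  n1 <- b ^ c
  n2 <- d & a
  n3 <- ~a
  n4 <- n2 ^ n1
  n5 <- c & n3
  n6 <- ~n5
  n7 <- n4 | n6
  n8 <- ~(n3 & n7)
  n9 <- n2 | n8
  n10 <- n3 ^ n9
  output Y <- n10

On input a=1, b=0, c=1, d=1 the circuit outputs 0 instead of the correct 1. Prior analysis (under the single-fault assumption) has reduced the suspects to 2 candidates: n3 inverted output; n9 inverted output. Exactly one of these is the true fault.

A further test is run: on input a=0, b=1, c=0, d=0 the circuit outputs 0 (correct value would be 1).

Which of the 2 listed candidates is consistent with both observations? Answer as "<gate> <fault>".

n9 inverted output

Evaluate each candidate on input a=0, b=1, c=0, d=0:
  n3 inverted output: n1=1, n2=0, n3=0 [inverted output], n4=1, n5=0, n6=1, n7=1, n8=1, n9=1, n10=1 → 1 — eliminated
  n9 inverted output: n1=1, n2=0, n3=1, n4=1, n5=0, n6=1, n7=1, n8=0, n9=1 [inverted output], n10=0 → 0 — matches
Only n9 inverted output reproduces the observed 0.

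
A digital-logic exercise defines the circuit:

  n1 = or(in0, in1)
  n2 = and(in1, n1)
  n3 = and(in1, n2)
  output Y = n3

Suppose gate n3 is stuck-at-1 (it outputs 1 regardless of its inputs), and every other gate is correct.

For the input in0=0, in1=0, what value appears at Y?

Propagate with n3 forced: n1=0, n2=0, n3=1 [stuck-at-1].
So Y = 1. (Without the fault it would be 0.)

1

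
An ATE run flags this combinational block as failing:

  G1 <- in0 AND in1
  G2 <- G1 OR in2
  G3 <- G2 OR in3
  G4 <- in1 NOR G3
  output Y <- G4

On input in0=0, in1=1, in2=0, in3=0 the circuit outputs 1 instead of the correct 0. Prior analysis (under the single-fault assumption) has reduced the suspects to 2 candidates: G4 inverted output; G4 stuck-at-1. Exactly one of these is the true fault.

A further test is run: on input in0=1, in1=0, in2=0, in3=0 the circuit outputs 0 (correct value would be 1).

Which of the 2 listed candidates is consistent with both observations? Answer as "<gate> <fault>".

Evaluate each candidate on input in0=1, in1=0, in2=0, in3=0:
  G4 inverted output: G1=0, G2=0, G3=0, G4=0 [inverted output] → 0 — matches
  G4 stuck-at-1: G1=0, G2=0, G3=0, G4=1 [stuck-at-1] → 1 — eliminated
Only G4 inverted output reproduces the observed 0.

G4 inverted output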